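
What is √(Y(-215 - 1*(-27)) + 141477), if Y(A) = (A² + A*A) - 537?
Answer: 2*√52907 ≈ 460.03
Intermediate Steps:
Y(A) = -537 + 2*A² (Y(A) = (A² + A²) - 537 = 2*A² - 537 = -537 + 2*A²)
√(Y(-215 - 1*(-27)) + 141477) = √((-537 + 2*(-215 - 1*(-27))²) + 141477) = √((-537 + 2*(-215 + 27)²) + 141477) = √((-537 + 2*(-188)²) + 141477) = √((-537 + 2*35344) + 141477) = √((-537 + 70688) + 141477) = √(70151 + 141477) = √211628 = 2*√52907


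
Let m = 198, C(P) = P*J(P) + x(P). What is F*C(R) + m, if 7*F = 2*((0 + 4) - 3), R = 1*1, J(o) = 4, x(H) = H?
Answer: 1396/7 ≈ 199.43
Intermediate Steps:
R = 1
C(P) = 5*P (C(P) = P*4 + P = 4*P + P = 5*P)
F = 2/7 (F = (2*((0 + 4) - 3))/7 = (2*(4 - 3))/7 = (2*1)/7 = (⅐)*2 = 2/7 ≈ 0.28571)
F*C(R) + m = 2*(5*1)/7 + 198 = (2/7)*5 + 198 = 10/7 + 198 = 1396/7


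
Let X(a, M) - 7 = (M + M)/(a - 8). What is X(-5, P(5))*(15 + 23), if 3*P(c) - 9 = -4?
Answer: 9994/39 ≈ 256.26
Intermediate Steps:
P(c) = 5/3 (P(c) = 3 + (⅓)*(-4) = 3 - 4/3 = 5/3)
X(a, M) = 7 + 2*M/(-8 + a) (X(a, M) = 7 + (M + M)/(a - 8) = 7 + (2*M)/(-8 + a) = 7 + 2*M/(-8 + a))
X(-5, P(5))*(15 + 23) = ((-56 + 2*(5/3) + 7*(-5))/(-8 - 5))*(15 + 23) = ((-56 + 10/3 - 35)/(-13))*38 = -1/13*(-263/3)*38 = (263/39)*38 = 9994/39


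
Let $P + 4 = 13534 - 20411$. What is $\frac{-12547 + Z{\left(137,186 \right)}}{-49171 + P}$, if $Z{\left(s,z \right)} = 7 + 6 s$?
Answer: $\frac{217}{1038} \approx 0.20906$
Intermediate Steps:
$P = -6881$ ($P = -4 + \left(13534 - 20411\right) = -4 - 6877 = -6881$)
$\frac{-12547 + Z{\left(137,186 \right)}}{-49171 + P} = \frac{-12547 + \left(7 + 6 \cdot 137\right)}{-49171 - 6881} = \frac{-12547 + \left(7 + 822\right)}{-56052} = \left(-12547 + 829\right) \left(- \frac{1}{56052}\right) = \left(-11718\right) \left(- \frac{1}{56052}\right) = \frac{217}{1038}$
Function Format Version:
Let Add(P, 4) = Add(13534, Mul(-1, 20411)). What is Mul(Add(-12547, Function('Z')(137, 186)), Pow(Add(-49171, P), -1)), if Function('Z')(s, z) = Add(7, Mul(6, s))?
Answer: Rational(217, 1038) ≈ 0.20906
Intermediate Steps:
P = -6881 (P = Add(-4, Add(13534, Mul(-1, 20411))) = Add(-4, Add(13534, -20411)) = Add(-4, -6877) = -6881)
Mul(Add(-12547, Function('Z')(137, 186)), Pow(Add(-49171, P), -1)) = Mul(Add(-12547, Add(7, Mul(6, 137))), Pow(Add(-49171, -6881), -1)) = Mul(Add(-12547, Add(7, 822)), Pow(-56052, -1)) = Mul(Add(-12547, 829), Rational(-1, 56052)) = Mul(-11718, Rational(-1, 56052)) = Rational(217, 1038)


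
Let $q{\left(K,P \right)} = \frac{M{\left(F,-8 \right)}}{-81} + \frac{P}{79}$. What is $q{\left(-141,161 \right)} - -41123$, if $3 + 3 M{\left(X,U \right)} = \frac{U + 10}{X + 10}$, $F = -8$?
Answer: $\frac{789477512}{19197} \approx 41125.0$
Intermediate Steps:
$M{\left(X,U \right)} = -1 + \frac{10 + U}{3 \left(10 + X\right)}$ ($M{\left(X,U \right)} = -1 + \frac{\left(U + 10\right) \frac{1}{X + 10}}{3} = -1 + \frac{\left(10 + U\right) \frac{1}{10 + X}}{3} = -1 + \frac{\frac{1}{10 + X} \left(10 + U\right)}{3} = -1 + \frac{10 + U}{3 \left(10 + X\right)}$)
$q{\left(K,P \right)} = \frac{2}{243} + \frac{P}{79}$ ($q{\left(K,P \right)} = \frac{\frac{1}{3} \frac{1}{10 - 8} \left(-20 - 8 - -24\right)}{-81} + \frac{P}{79} = \frac{-20 - 8 + 24}{3 \cdot 2} \left(- \frac{1}{81}\right) + P \frac{1}{79} = \frac{1}{3} \cdot \frac{1}{2} \left(-4\right) \left(- \frac{1}{81}\right) + \frac{P}{79} = \left(- \frac{2}{3}\right) \left(- \frac{1}{81}\right) + \frac{P}{79} = \frac{2}{243} + \frac{P}{79}$)
$q{\left(-141,161 \right)} - -41123 = \left(\frac{2}{243} + \frac{1}{79} \cdot 161\right) - -41123 = \left(\frac{2}{243} + \frac{161}{79}\right) + 41123 = \frac{39281}{19197} + 41123 = \frac{789477512}{19197}$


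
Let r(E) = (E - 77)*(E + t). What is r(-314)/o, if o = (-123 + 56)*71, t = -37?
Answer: -137241/4757 ≈ -28.850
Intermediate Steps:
r(E) = (-77 + E)*(-37 + E) (r(E) = (E - 77)*(E - 37) = (-77 + E)*(-37 + E))
o = -4757 (o = -67*71 = -4757)
r(-314)/o = (2849 + (-314)² - 114*(-314))/(-4757) = (2849 + 98596 + 35796)*(-1/4757) = 137241*(-1/4757) = -137241/4757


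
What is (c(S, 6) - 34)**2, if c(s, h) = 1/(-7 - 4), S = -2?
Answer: 140625/121 ≈ 1162.2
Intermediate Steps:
c(s, h) = -1/11 (c(s, h) = 1/(-11) = -1/11)
(c(S, 6) - 34)**2 = (-1/11 - 34)**2 = (-375/11)**2 = 140625/121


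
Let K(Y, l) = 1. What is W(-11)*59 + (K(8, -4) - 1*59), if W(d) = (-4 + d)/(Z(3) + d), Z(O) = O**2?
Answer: 769/2 ≈ 384.50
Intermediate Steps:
W(d) = (-4 + d)/(9 + d) (W(d) = (-4 + d)/(3**2 + d) = (-4 + d)/(9 + d))
W(-11)*59 + (K(8, -4) - 1*59) = ((-4 - 11)/(9 - 11))*59 + (1 - 1*59) = (-15/(-2))*59 + (1 - 59) = -1/2*(-15)*59 - 58 = (15/2)*59 - 58 = 885/2 - 58 = 769/2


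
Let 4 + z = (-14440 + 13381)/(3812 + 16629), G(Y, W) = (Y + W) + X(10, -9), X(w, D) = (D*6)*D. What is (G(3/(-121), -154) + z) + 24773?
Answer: 62083644999/2473361 ≈ 25101.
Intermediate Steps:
X(w, D) = 6*D**2 (X(w, D) = (6*D)*D = 6*D**2)
G(Y, W) = 486 + W + Y (G(Y, W) = (Y + W) + 6*(-9)**2 = (W + Y) + 6*81 = (W + Y) + 486 = 486 + W + Y)
z = -82823/20441 (z = -4 + (-14440 + 13381)/(3812 + 16629) = -4 - 1059/20441 = -82823/20441 ≈ -4.0518)
(G(3/(-121), -154) + z) + 24773 = ((486 - 154 + 3/(-121)) - 82823/20441) + 24773 = ((486 - 154 + 3*(-1/121)) - 82823/20441) + 24773 = ((486 - 154 - 3/121) - 82823/20441) + 24773 = (40169/121 - 82823/20441) + 24773 = 811072946/2473361 + 24773 = 62083644999/2473361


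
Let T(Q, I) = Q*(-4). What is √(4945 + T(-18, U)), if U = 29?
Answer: √5017 ≈ 70.831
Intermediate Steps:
T(Q, I) = -4*Q
√(4945 + T(-18, U)) = √(4945 - 4*(-18)) = √(4945 + 72) = √5017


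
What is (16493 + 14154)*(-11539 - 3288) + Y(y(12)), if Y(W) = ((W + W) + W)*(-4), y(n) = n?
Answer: -454403213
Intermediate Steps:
Y(W) = -12*W (Y(W) = (2*W + W)*(-4) = (3*W)*(-4) = -12*W)
(16493 + 14154)*(-11539 - 3288) + Y(y(12)) = (16493 + 14154)*(-11539 - 3288) - 12*12 = 30647*(-14827) - 144 = -454403069 - 144 = -454403213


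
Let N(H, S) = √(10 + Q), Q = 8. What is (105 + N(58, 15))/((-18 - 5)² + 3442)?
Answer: 105/3971 + 3*√2/3971 ≈ 0.027510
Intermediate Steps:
N(H, S) = 3*√2 (N(H, S) = √(10 + 8) = √18 = 3*√2)
(105 + N(58, 15))/((-18 - 5)² + 3442) = (105 + 3*√2)/((-18 - 5)² + 3442) = (105 + 3*√2)/((-23)² + 3442) = (105 + 3*√2)/(529 + 3442) = (105 + 3*√2)/3971 = (105 + 3*√2)*(1/3971) = 105/3971 + 3*√2/3971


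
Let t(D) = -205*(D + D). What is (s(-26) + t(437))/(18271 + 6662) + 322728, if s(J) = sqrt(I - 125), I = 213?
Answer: 8046398054/24933 + 2*sqrt(22)/24933 ≈ 3.2272e+5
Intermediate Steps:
s(J) = 2*sqrt(22) (s(J) = sqrt(213 - 125) = sqrt(88) = 2*sqrt(22))
t(D) = -410*D
(s(-26) + t(437))/(18271 + 6662) + 322728 = (2*sqrt(22) - 410*437)/(18271 + 6662) + 322728 = (2*sqrt(22) - 179170)/24933 + 322728 = (-179170 + 2*sqrt(22))*(1/24933) + 322728 = (-179170/24933 + 2*sqrt(22)/24933) + 322728 = 8046398054/24933 + 2*sqrt(22)/24933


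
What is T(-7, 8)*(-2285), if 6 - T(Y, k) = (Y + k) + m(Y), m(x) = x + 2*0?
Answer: -27420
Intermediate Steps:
m(x) = x (m(x) = x + 0 = x)
T(Y, k) = 6 - k - 2*Y (T(Y, k) = 6 - ((Y + k) + Y) = 6 - (k + 2*Y) = 6 + (-k - 2*Y) = 6 - k - 2*Y)
T(-7, 8)*(-2285) = (6 - 1*8 - 2*(-7))*(-2285) = (6 - 8 + 14)*(-2285) = 12*(-2285) = -27420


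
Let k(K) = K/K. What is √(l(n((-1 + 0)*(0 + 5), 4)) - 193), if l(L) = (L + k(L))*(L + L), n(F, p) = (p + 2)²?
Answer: √2471 ≈ 49.709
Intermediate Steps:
k(K) = 1
n(F, p) = (2 + p)²
l(L) = 2*L*(1 + L) (l(L) = (L + 1)*(L + L) = (1 + L)*(2*L) = 2*L*(1 + L))
√(l(n((-1 + 0)*(0 + 5), 4)) - 193) = √(2*(2 + 4)²*(1 + (2 + 4)²) - 193) = √(2*6²*(1 + 6²) - 193) = √(2*36*(1 + 36) - 193) = √(2*36*37 - 193) = √(2664 - 193) = √2471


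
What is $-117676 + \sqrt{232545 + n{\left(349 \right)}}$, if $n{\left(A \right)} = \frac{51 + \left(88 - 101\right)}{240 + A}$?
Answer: $-117676 + \frac{\sqrt{223475807}}{31} \approx -1.1719 \cdot 10^{5}$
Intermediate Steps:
$n{\left(A \right)} = \frac{38}{240 + A}$ ($n{\left(A \right)} = \frac{51 - 13}{240 + A} = \frac{38}{240 + A}$)
$-117676 + \sqrt{232545 + n{\left(349 \right)}} = -117676 + \sqrt{232545 + \frac{38}{240 + 349}} = -117676 + \sqrt{232545 + \frac{38}{589}} = -117676 + \sqrt{232545 + 38 \cdot \frac{1}{589}} = -117676 + \sqrt{232545 + \frac{2}{31}} = -117676 + \sqrt{\frac{7208897}{31}} = -117676 + \frac{\sqrt{223475807}}{31}$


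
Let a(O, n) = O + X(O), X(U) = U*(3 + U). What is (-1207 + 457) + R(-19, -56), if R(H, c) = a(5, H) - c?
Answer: -649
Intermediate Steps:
a(O, n) = O + O*(3 + O)
R(H, c) = 45 - c (R(H, c) = 5*(4 + 5) - c = 5*9 - c = 45 - c)
(-1207 + 457) + R(-19, -56) = (-1207 + 457) + (45 - 1*(-56)) = -750 + (45 + 56) = -750 + 101 = -649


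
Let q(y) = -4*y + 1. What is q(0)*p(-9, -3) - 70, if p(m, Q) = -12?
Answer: -82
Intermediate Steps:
q(y) = 1 - 4*y
q(0)*p(-9, -3) - 70 = (1 - 4*0)*(-12) - 70 = (1 + 0)*(-12) - 70 = 1*(-12) - 70 = -12 - 70 = -82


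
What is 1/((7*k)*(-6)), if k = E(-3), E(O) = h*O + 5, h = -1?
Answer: -1/336 ≈ -0.0029762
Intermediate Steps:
E(O) = 5 - O (E(O) = -O + 5 = 5 - O)
k = 8 (k = 5 - 1*(-3) = 5 + 3 = 8)
1/((7*k)*(-6)) = 1/((7*8)*(-6)) = 1/(56*(-6)) = 1/(-336) = -1/336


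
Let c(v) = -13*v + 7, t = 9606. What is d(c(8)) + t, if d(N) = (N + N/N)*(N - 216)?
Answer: 39654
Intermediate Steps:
c(v) = 7 - 13*v
d(N) = (1 + N)*(-216 + N) (d(N) = (N + 1)*(-216 + N) = (1 + N)*(-216 + N))
d(c(8)) + t = (-216 + (7 - 13*8)**2 - 215*(7 - 13*8)) + 9606 = (-216 + (7 - 104)**2 - 215*(7 - 104)) + 9606 = (-216 + (-97)**2 - 215*(-97)) + 9606 = (-216 + 9409 + 20855) + 9606 = 30048 + 9606 = 39654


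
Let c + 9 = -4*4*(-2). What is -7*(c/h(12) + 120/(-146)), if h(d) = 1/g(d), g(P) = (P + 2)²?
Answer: -2303168/73 ≈ -31550.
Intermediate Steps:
g(P) = (2 + P)²
c = 23 (c = -9 - 4*4*(-2) = -9 - 16*(-2) = -9 + 32 = 23)
h(d) = (2 + d)⁻² (h(d) = 1/((2 + d)²) = (2 + d)⁻²)
-7*(c/h(12) + 120/(-146)) = -7*(23/((2 + 12)⁻²) + 120/(-146)) = -7*(23/(14⁻²) + 120*(-1/146)) = -7*(23/(1/196) - 60/73) = -7*(23*196 - 60/73) = -7*(4508 - 60/73) = -7*329024/73 = -2303168/73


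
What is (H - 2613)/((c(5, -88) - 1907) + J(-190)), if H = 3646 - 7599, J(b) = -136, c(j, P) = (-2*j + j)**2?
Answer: 3283/1009 ≈ 3.2537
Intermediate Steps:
c(j, P) = j**2 (c(j, P) = (-j)**2 = j**2)
H = -3953
(H - 2613)/((c(5, -88) - 1907) + J(-190)) = (-3953 - 2613)/((5**2 - 1907) - 136) = -6566/((25 - 1907) - 136) = -6566/(-1882 - 136) = -6566/(-2018) = -6566*(-1/2018) = 3283/1009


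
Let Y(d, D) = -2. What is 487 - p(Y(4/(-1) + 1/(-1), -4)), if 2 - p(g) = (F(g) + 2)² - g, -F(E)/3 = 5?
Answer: 656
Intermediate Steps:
F(E) = -15 (F(E) = -3*5 = -15)
p(g) = -167 + g (p(g) = 2 - ((-15 + 2)² - g) = 2 - ((-13)² - g) = 2 - (169 - g) = 2 + (-169 + g) = -167 + g)
487 - p(Y(4/(-1) + 1/(-1), -4)) = 487 - (-167 - 2) = 487 - 1*(-169) = 487 + 169 = 656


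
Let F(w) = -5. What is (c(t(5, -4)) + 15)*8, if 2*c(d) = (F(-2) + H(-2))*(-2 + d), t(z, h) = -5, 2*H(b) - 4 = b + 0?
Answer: 232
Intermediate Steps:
H(b) = 2 + b/2 (H(b) = 2 + (b + 0)/2 = 2 + b/2)
c(d) = 4 - 2*d (c(d) = ((-5 + (2 + (1/2)*(-2)))*(-2 + d))/2 = ((-5 + (2 - 1))*(-2 + d))/2 = ((-5 + 1)*(-2 + d))/2 = (-4*(-2 + d))/2 = (8 - 4*d)/2 = 4 - 2*d)
(c(t(5, -4)) + 15)*8 = ((4 - 2*(-5)) + 15)*8 = ((4 + 10) + 15)*8 = (14 + 15)*8 = 29*8 = 232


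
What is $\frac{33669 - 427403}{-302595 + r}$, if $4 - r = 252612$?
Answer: $\frac{35794}{50473} \approx 0.70917$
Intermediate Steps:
$r = -252608$ ($r = 4 - 252612 = -252608$)
$\frac{33669 - 427403}{-302595 + r} = \frac{33669 - 427403}{-302595 - 252608} = - \frac{393734}{-555203} = \left(-393734\right) \left(- \frac{1}{555203}\right) = \frac{35794}{50473}$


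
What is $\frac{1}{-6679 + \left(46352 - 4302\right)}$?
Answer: $\frac{1}{35371} \approx 2.8272 \cdot 10^{-5}$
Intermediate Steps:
$\frac{1}{-6679 + \left(46352 - 4302\right)} = \frac{1}{-6679 + 42050} = \frac{1}{35371}$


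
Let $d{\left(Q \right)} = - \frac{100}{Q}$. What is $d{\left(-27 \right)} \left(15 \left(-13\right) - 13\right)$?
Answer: $- \frac{20800}{27} \approx -770.37$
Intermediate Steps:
$d{\left(-27 \right)} \left(15 \left(-13\right) - 13\right) = - \frac{100}{-27} \left(15 \left(-13\right) - 13\right) = \left(-100\right) \left(- \frac{1}{27}\right) \left(-195 - 13\right) = \frac{100}{27} \left(-208\right) = - \frac{20800}{27}$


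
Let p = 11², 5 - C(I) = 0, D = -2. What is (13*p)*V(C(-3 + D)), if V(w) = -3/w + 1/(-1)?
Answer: -12584/5 ≈ -2516.8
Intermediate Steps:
C(I) = 5 (C(I) = 5 - 1*0 = 5 + 0 = 5)
V(w) = -1 - 3/w (V(w) = -3/w + 1*(-1) = -3/w - 1 = -1 - 3/w)
p = 121
(13*p)*V(C(-3 + D)) = (13*121)*((-3 - 1*5)/5) = 1573*((-3 - 5)/5) = 1573*((⅕)*(-8)) = 1573*(-8/5) = -12584/5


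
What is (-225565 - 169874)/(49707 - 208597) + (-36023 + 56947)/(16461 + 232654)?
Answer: 20366880169/7916376470 ≈ 2.5728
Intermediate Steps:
(-225565 - 169874)/(49707 - 208597) + (-36023 + 56947)/(16461 + 232654) = -395439/(-158890) + 20924/249115 = -395439*(-1/158890) + 20924*(1/249115) = 395439/158890 + 20924/249115 = 20366880169/7916376470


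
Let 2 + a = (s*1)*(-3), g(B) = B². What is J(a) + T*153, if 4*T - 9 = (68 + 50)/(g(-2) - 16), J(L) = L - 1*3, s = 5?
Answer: -415/8 ≈ -51.875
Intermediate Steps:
a = -17 (a = -2 + (5*1)*(-3) = -2 + 5*(-3) = -2 - 15 = -17)
J(L) = -3 + L (J(L) = L - 3 = -3 + L)
T = -5/24 (T = 9/4 + ((68 + 50)/((-2)² - 16))/4 = 9/4 + (118/(4 - 16))/4 = 9/4 + (118/(-12))/4 = 9/4 + (118*(-1/12))/4 = 9/4 + (¼)*(-59/6) = 9/4 - 59/24 = -5/24 ≈ -0.20833)
J(a) + T*153 = (-3 - 17) - 5/24*153 = -20 - 255/8 = -415/8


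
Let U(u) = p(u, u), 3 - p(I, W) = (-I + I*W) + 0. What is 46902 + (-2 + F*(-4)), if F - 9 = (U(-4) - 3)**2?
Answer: 45264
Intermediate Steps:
p(I, W) = 3 + I - I*W (p(I, W) = 3 - ((-I + I*W) + 0) = 3 - (-I + I*W) = 3 + (I - I*W) = 3 + I - I*W)
U(u) = 3 + u - u**2 (U(u) = 3 + u - u*u = 3 + u - u**2)
F = 409 (F = 9 + ((3 - 4 - 1*(-4)**2) - 3)**2 = 9 + ((3 - 4 - 1*16) - 3)**2 = 9 + ((3 - 4 - 16) - 3)**2 = 9 + (-17 - 3)**2 = 9 + (-20)**2 = 9 + 400 = 409)
46902 + (-2 + F*(-4)) = 46902 + (-2 + 409*(-4)) = 46902 + (-2 - 1636) = 46902 - 1638 = 45264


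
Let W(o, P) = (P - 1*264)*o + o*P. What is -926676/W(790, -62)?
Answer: 231669/76630 ≈ 3.0232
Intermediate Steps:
W(o, P) = P*o + o*(-264 + P) (W(o, P) = (P - 264)*o + P*o = (-264 + P)*o + P*o = o*(-264 + P) + P*o = P*o + o*(-264 + P))
-926676/W(790, -62) = -926676*1/(1580*(-132 - 62)) = -926676/(2*790*(-194)) = -926676/(-306520) = -926676*(-1/306520) = 231669/76630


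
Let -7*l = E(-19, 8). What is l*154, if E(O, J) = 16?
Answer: -352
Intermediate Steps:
l = -16/7 (l = -⅐*16 = -16/7 ≈ -2.2857)
l*154 = -16/7*154 = -352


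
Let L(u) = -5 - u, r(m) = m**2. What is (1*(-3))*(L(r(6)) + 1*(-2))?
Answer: 129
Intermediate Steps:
(1*(-3))*(L(r(6)) + 1*(-2)) = (1*(-3))*((-5 - 1*6**2) + 1*(-2)) = -3*((-5 - 1*36) - 2) = -3*((-5 - 36) - 2) = -3*(-41 - 2) = -3*(-43) = 129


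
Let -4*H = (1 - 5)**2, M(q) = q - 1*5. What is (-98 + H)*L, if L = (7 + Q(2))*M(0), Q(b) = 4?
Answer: 5610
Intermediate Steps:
M(q) = -5 + q (M(q) = q - 5 = -5 + q)
H = -4 (H = -(1 - 5)**2/4 = -1/4*(-4)**2 = -1/4*16 = -4)
L = -55 (L = (7 + 4)*(-5 + 0) = 11*(-5) = -55)
(-98 + H)*L = (-98 - 4)*(-55) = -102*(-55) = 5610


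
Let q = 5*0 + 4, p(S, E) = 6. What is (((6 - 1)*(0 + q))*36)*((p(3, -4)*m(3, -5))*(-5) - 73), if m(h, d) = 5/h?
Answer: -88560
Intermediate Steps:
q = 4 (q = 0 + 4 = 4)
(((6 - 1)*(0 + q))*36)*((p(3, -4)*m(3, -5))*(-5) - 73) = (((6 - 1)*(0 + 4))*36)*((6*(5/3))*(-5) - 73) = ((5*4)*36)*((6*(5*(1/3)))*(-5) - 73) = (20*36)*((6*(5/3))*(-5) - 73) = 720*(10*(-5) - 73) = 720*(-50 - 73) = 720*(-123) = -88560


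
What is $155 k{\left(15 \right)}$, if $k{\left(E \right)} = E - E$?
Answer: $0$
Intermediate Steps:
$k{\left(E \right)} = 0$
$155 k{\left(15 \right)} = 155 \cdot 0 = 0$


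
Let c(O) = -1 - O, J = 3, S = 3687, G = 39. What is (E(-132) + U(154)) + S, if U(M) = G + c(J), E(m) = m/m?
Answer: 3723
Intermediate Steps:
E(m) = 1
U(M) = 35 (U(M) = 39 + (-1 - 1*3) = 39 + (-1 - 3) = 39 - 4 = 35)
(E(-132) + U(154)) + S = (1 + 35) + 3687 = 36 + 3687 = 3723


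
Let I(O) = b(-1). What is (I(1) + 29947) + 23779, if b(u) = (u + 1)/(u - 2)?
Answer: 53726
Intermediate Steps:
b(u) = (1 + u)/(-2 + u)
I(O) = 0 (I(O) = (1 - 1)/(-2 - 1) = 0/(-3) = -⅓*0 = 0)
(I(1) + 29947) + 23779 = (0 + 29947) + 23779 = 29947 + 23779 = 53726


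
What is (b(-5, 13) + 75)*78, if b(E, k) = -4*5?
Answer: 4290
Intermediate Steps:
b(E, k) = -20
(b(-5, 13) + 75)*78 = (-20 + 75)*78 = 55*78 = 4290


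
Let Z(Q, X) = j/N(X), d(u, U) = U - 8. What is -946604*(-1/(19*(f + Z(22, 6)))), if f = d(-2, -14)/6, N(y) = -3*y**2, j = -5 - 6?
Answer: -102233232/7315 ≈ -13976.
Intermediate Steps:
j = -11
d(u, U) = -8 + U
f = -11/3 (f = (-8 - 14)/6 = -22*1/6 = -11/3 ≈ -3.6667)
Z(Q, X) = 11/(3*X**2) (Z(Q, X) = -11*(-1/(3*X**2)) = -(-11)/(3*X**2) = 11/(3*X**2))
-946604*(-1/(19*(f + Z(22, 6)))) = -946604*(-1/(19*(-11/3 + (11/3)/6**2))) = -946604*(-1/(19*(-11/3 + (11/3)*(1/36)))) = -946604*(-1/(19*(-11/3 + 11/108))) = -946604/((-385/108*(-19))) = -946604/7315/108 = -946604*108/7315 = -102233232/7315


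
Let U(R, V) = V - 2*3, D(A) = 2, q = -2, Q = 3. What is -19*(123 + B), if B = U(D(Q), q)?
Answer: -2185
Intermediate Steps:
U(R, V) = -6 + V (U(R, V) = V - 6 = -6 + V)
B = -8 (B = -6 - 2 = -8)
-19*(123 + B) = -19*(123 - 8) = -19*115 = -2185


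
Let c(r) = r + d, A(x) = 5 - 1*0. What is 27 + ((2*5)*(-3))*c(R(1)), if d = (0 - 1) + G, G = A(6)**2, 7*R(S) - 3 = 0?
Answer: -4941/7 ≈ -705.86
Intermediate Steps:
R(S) = 3/7 (R(S) = 3/7 + (1/7)*0 = 3/7 + 0 = 3/7)
A(x) = 5 (A(x) = 5 + 0 = 5)
G = 25 (G = 5**2 = 25)
d = 24 (d = (0 - 1) + 25 = -1 + 25 = 24)
c(r) = 24 + r (c(r) = r + 24 = 24 + r)
27 + ((2*5)*(-3))*c(R(1)) = 27 + ((2*5)*(-3))*(24 + 3/7) = 27 + (10*(-3))*(171/7) = 27 - 30*171/7 = 27 - 5130/7 = -4941/7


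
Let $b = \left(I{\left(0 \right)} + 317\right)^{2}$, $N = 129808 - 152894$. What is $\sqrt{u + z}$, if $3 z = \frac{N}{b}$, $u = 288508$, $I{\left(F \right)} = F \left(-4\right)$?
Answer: $\frac{5 \sqrt{10437074178}}{951} \approx 537.13$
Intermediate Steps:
$N = -23086$
$I{\left(F \right)} = - 4 F$
$b = 100489$ ($b = \left(\left(-4\right) 0 + 317\right)^{2} = \left(0 + 317\right)^{2} = 317^{2} = 100489$)
$z = - \frac{23086}{301467}$ ($z = \frac{\left(-23086\right) \frac{1}{100489}}{3} = \frac{1}{3} \left(- \frac{23086}{100489}\right) = - \frac{23086}{301467} \approx -0.076579$)
$\sqrt{u + z} = \sqrt{288508 - \frac{23086}{301467}} = \sqrt{\frac{86975618150}{301467}} = \frac{5 \sqrt{10437074178}}{951}$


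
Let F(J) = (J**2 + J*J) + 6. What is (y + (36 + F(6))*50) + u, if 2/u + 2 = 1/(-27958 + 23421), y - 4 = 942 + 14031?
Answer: 187634701/9075 ≈ 20676.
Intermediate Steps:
y = 14977 (y = 4 + (942 + 14031) = 4 + 14973 = 14977)
F(J) = 6 + 2*J**2 (F(J) = (J**2 + J**2) + 6 = 2*J**2 + 6 = 6 + 2*J**2)
u = -9074/9075 (u = 2/(-2 + 1/(-27958 + 23421)) = 2/(-2 + 1/(-4537)) = 2/(-2 - 1/4537) = 2/(-9075/4537) = 2*(-4537/9075) = -9074/9075 ≈ -0.99989)
(y + (36 + F(6))*50) + u = (14977 + (36 + (6 + 2*6**2))*50) - 9074/9075 = (14977 + (36 + (6 + 2*36))*50) - 9074/9075 = (14977 + (36 + (6 + 72))*50) - 9074/9075 = (14977 + (36 + 78)*50) - 9074/9075 = (14977 + 114*50) - 9074/9075 = (14977 + 5700) - 9074/9075 = 20677 - 9074/9075 = 187634701/9075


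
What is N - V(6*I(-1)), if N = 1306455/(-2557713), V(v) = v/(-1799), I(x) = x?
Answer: -788552941/1533775229 ≈ -0.51413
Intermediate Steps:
V(v) = -v/1799 (V(v) = v*(-1/1799) = -v/1799)
N = -435485/852571 (N = 1306455*(-1/2557713) = -435485/852571 ≈ -0.51079)
N - V(6*I(-1)) = -435485/852571 - (-1)*6*(-1)/1799 = -435485/852571 - (-1)*(-6)/1799 = -435485/852571 - 1*6/1799 = -435485/852571 - 6/1799 = -788552941/1533775229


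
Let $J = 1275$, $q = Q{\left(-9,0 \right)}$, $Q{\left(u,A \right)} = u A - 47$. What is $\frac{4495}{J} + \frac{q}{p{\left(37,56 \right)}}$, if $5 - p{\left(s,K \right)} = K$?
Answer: $\frac{378}{85} \approx 4.4471$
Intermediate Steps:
$Q{\left(u,A \right)} = -47 + A u$ ($Q{\left(u,A \right)} = A u - 47 = -47 + A u$)
$p{\left(s,K \right)} = 5 - K$
$q = -47$ ($q = -47 + 0 \left(-9\right) = -47 + 0 = -47$)
$\frac{4495}{J} + \frac{q}{p{\left(37,56 \right)}} = \frac{4495}{1275} - \frac{47}{5 - 56} = 4495 \cdot \frac{1}{1275} - \frac{47}{5 - 56} = \frac{899}{255} - \frac{47}{-51} = \frac{899}{255} - - \frac{47}{51} = \frac{899}{255} + \frac{47}{51} = \frac{378}{85}$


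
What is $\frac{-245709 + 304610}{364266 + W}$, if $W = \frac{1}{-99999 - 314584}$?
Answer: $\frac{24419353283}{151018491077} \approx 0.1617$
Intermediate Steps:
$W = - \frac{1}{414583}$ ($W = \frac{1}{-414583} = - \frac{1}{414583} \approx -2.4121 \cdot 10^{-6}$)
$\frac{-245709 + 304610}{364266 + W} = \frac{-245709 + 304610}{364266 - \frac{1}{414583}} = \frac{58901}{\frac{151018491077}{414583}} = 58901 \cdot \frac{414583}{151018491077} = \frac{24419353283}{151018491077}$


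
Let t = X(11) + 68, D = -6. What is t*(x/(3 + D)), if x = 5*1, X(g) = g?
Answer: -395/3 ≈ -131.67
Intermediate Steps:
x = 5
t = 79 (t = 11 + 68 = 79)
t*(x/(3 + D)) = 79*(5/(3 - 6)) = 79*(5/(-3)) = 79*(5*(-1/3)) = 79*(-5/3) = -395/3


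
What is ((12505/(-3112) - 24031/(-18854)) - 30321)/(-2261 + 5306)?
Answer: -889602332903/89330629080 ≈ -9.9585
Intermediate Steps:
((12505/(-3112) - 24031/(-18854)) - 30321)/(-2261 + 5306) = ((12505*(-1/3112) - 24031*(-1/18854)) - 30321)/3045 = ((-12505/3112 + 24031/18854) - 30321)*(1/3045) = (-80492399/29336824 - 30321)*(1/3045) = -889602332903/29336824*1/3045 = -889602332903/89330629080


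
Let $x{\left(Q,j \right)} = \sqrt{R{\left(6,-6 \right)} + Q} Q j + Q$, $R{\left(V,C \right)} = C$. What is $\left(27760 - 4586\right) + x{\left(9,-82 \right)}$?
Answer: $23183 - 738 \sqrt{3} \approx 21905.0$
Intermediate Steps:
$x{\left(Q,j \right)} = Q + Q j \sqrt{-6 + Q}$ ($x{\left(Q,j \right)} = \sqrt{-6 + Q} Q j + Q = Q \sqrt{-6 + Q} j + Q = Q j \sqrt{-6 + Q} + Q = Q + Q j \sqrt{-6 + Q}$)
$\left(27760 - 4586\right) + x{\left(9,-82 \right)} = \left(27760 - 4586\right) + 9 \left(1 - 82 \sqrt{-6 + 9}\right) = 23174 + 9 \left(1 - 82 \sqrt{3}\right) = 23174 + \left(9 - 738 \sqrt{3}\right) = 23183 - 738 \sqrt{3}$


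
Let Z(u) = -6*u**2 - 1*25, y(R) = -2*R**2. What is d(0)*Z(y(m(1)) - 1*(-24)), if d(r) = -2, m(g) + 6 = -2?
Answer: 129842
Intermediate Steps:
m(g) = -8 (m(g) = -6 - 2 = -8)
Z(u) = -25 - 6*u**2 (Z(u) = -6*u**2 - 25 = -25 - 6*u**2)
d(0)*Z(y(m(1)) - 1*(-24)) = -2*(-25 - 6*(-2*(-8)**2 - 1*(-24))**2) = -2*(-25 - 6*(-2*64 + 24)**2) = -2*(-25 - 6*(-128 + 24)**2) = -2*(-25 - 6*(-104)**2) = -2*(-25 - 6*10816) = -2*(-25 - 64896) = -2*(-64921) = 129842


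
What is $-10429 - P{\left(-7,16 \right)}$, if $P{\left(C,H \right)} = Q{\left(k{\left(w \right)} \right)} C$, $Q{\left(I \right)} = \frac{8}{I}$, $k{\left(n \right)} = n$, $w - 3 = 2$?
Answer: $- \frac{52089}{5} \approx -10418.0$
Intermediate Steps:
$w = 5$ ($w = 3 + 2 = 5$)
$P{\left(C,H \right)} = \frac{8 C}{5}$ ($P{\left(C,H \right)} = \frac{8}{5} C = 8 \cdot \frac{1}{5} C = \frac{8 C}{5}$)
$-10429 - P{\left(-7,16 \right)} = -10429 - \frac{8}{5} \left(-7\right) = -10429 - - \frac{56}{5} = -10429 + \frac{56}{5} = - \frac{52089}{5}$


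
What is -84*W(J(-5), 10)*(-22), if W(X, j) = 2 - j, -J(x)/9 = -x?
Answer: -14784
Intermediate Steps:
J(x) = 9*x (J(x) = -(-9)*x = 9*x)
-84*W(J(-5), 10)*(-22) = -84*(2 - 1*10)*(-22) = -84*(2 - 10)*(-22) = -84*(-8)*(-22) = 672*(-22) = -14784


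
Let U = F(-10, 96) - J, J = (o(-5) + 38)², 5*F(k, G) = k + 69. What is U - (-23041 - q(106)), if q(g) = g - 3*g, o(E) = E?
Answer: 108759/5 ≈ 21752.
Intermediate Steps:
q(g) = -2*g
F(k, G) = 69/5 + k/5 (F(k, G) = (k + 69)/5 = (69 + k)/5 = 69/5 + k/5)
J = 1089 (J = (-5 + 38)² = 33² = 1089)
U = -5386/5 (U = (69/5 + (⅕)*(-10)) - 1*1089 = (69/5 - 2) - 1089 = 59/5 - 1089 = -5386/5 ≈ -1077.2)
U - (-23041 - q(106)) = -5386/5 - (-23041 - (-2)*106) = -5386/5 - (-23041 - 1*(-212)) = -5386/5 - (-23041 + 212) = -5386/5 - 1*(-22829) = -5386/5 + 22829 = 108759/5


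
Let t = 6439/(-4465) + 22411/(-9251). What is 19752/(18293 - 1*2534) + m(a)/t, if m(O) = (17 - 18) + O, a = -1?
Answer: 1755291881/991192072 ≈ 1.7709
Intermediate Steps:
t = -3396432/878845 (t = 6439*(-1/4465) + 22411*(-1/9251) = -137/95 - 22411/9251 = -3396432/878845 ≈ -3.8647)
m(O) = -1 + O
19752/(18293 - 1*2534) + m(a)/t = 19752/(18293 - 1*2534) + (-1 - 1)/(-3396432/878845) = 19752/(18293 - 2534) - 2*(-878845/3396432) = 19752/15759 + 878845/1698216 = 19752*(1/15759) + 878845/1698216 = 6584/5253 + 878845/1698216 = 1755291881/991192072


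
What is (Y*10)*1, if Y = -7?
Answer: -70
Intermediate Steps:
(Y*10)*1 = -7*10*1 = -70*1 = -70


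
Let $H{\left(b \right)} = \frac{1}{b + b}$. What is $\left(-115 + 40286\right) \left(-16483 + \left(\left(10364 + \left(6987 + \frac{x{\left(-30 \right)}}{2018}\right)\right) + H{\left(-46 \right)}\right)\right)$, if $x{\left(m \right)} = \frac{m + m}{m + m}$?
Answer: $\frac{3236727749711}{92828} \approx 3.4868 \cdot 10^{7}$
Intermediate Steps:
$x{\left(m \right)} = 1$ ($x{\left(m \right)} = \frac{2 m}{2 m} = 2 m \frac{1}{2 m} = 1$)
$H{\left(b \right)} = \frac{1}{2 b}$
$\left(-115 + 40286\right) \left(-16483 + \left(\left(10364 + \left(6987 + \frac{x{\left(-30 \right)}}{2018}\right)\right) + H{\left(-46 \right)}\right)\right) = \left(-115 + 40286\right) \left(-16483 + \left(\left(10364 + \left(6987 + 1 \cdot \frac{1}{2018}\right)\right) + \frac{1}{2 \left(-46\right)}\right)\right) = 40171 \left(-16483 + \left(\left(10364 + \left(6987 + 1 \cdot \frac{1}{2018}\right)\right) + \frac{1}{2} \left(- \frac{1}{46}\right)\right)\right) = 40171 \left(-16483 + \left(\left(10364 + \left(6987 + \frac{1}{2018}\right)\right) - \frac{1}{92}\right)\right) = 40171 \left(-16483 + \left(\left(10364 + \frac{14099767}{2018}\right) - \frac{1}{92}\right)\right) = 40171 \left(-16483 + \left(\frac{35014319}{2018} - \frac{1}{92}\right)\right) = 40171 \left(-16483 + \frac{1610657665}{92828}\right) = 40171 \cdot \frac{80573741}{92828} = \frac{3236727749711}{92828}$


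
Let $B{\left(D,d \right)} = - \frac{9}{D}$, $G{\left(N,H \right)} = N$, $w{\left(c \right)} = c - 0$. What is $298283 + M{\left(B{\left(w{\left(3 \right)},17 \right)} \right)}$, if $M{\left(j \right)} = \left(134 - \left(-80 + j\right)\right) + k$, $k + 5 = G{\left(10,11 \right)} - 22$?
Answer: $298483$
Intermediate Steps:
$w{\left(c \right)} = c$ ($w{\left(c \right)} = c + 0 = c$)
$k = -17$ ($k = -5 + \left(10 - 22\right) = -5 - 12 = -17$)
$M{\left(j \right)} = 197 - j$ ($M{\left(j \right)} = \left(134 - \left(-80 + j\right)\right) - 17 = \left(214 - j\right) - 17 = 197 - j$)
$298283 + M{\left(B{\left(w{\left(3 \right)},17 \right)} \right)} = 298283 + \left(197 - - \frac{9}{3}\right) = 298283 + \left(197 - \left(-9\right) \frac{1}{3}\right) = 298283 + \left(197 - -3\right) = 298283 + \left(197 + 3\right) = 298283 + 200 = 298483$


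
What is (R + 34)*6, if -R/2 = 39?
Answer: -264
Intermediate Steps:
R = -78 (R = -2*39 = -78)
(R + 34)*6 = (-78 + 34)*6 = -44*6 = -264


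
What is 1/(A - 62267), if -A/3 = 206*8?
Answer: -1/67211 ≈ -1.4879e-5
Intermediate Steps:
A = -4944 (A = -618*8 = -3*1648 = -4944)
1/(A - 62267) = 1/(-4944 - 62267) = 1/(-67211) = -1/67211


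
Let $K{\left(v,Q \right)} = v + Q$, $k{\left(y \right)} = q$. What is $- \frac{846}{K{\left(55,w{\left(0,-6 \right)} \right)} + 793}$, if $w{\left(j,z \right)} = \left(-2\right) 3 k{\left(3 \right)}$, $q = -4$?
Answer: $- \frac{423}{436} \approx -0.97018$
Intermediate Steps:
$k{\left(y \right)} = -4$
$w{\left(j,z \right)} = 24$ ($w{\left(j,z \right)} = \left(-2\right) 3 \left(-4\right) = \left(-6\right) \left(-4\right) = 24$)
$K{\left(v,Q \right)} = Q + v$
$- \frac{846}{K{\left(55,w{\left(0,-6 \right)} \right)} + 793} = - \frac{846}{\left(24 + 55\right) + 793} = - \frac{846}{79 + 793} = - \frac{846}{872} = \left(-846\right) \frac{1}{872} = - \frac{423}{436}$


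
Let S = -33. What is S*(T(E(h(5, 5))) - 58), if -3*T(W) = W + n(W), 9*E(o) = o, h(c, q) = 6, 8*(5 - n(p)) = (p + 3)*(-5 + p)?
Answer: 143869/72 ≈ 1998.2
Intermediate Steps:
n(p) = 5 - (-5 + p)*(3 + p)/8 (n(p) = 5 - (p + 3)*(-5 + p)/8 = 5 - (3 + p)*(-5 + p)/8 = 5 - (-5 + p)*(3 + p)/8)
E(o) = o/9
T(W) = -55/24 - 5*W/12 + W²/24 (T(W) = -(W + (55/8 - W²/8 + W/4))/3 = -(55/8 - W²/8 + 5*W/4)/3 = -55/24 - 5*W/12 + W²/24)
S*(T(E(h(5, 5))) - 58) = -33*((-55/24 - 5*6/108 + ((⅑)*6)²/24) - 58) = -33*((-55/24 - 5/12*⅔ + (⅔)²/24) - 58) = -33*((-55/24 - 5/18 + (1/24)*(4/9)) - 58) = -33*((-55/24 - 5/18 + 1/54) - 58) = -33*(-551/216 - 58) = -33*(-13079/216) = 143869/72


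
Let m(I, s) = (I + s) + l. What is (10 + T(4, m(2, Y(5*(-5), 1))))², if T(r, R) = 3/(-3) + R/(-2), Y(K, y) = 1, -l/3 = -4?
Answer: 9/4 ≈ 2.2500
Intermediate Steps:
l = 12 (l = -3*(-4) = 12)
m(I, s) = 12 + I + s (m(I, s) = (I + s) + 12 = 12 + I + s)
T(r, R) = -1 - R/2 (T(r, R) = 3*(-⅓) + R*(-½) = -1 - R/2)
(10 + T(4, m(2, Y(5*(-5), 1))))² = (10 + (-1 - (12 + 2 + 1)/2))² = (10 + (-1 - ½*15))² = (10 + (-1 - 15/2))² = (10 - 17/2)² = (3/2)² = 9/4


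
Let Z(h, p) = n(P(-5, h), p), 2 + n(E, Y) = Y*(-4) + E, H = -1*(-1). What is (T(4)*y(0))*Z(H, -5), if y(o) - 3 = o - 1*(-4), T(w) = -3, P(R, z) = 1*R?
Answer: -273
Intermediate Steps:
H = 1
P(R, z) = R
n(E, Y) = -2 + E - 4*Y (n(E, Y) = -2 + (Y*(-4) + E) = -2 + (-4*Y + E) = -2 + (E - 4*Y) = -2 + E - 4*Y)
Z(h, p) = -7 - 4*p (Z(h, p) = -2 - 5 - 4*p = -7 - 4*p)
y(o) = 7 + o (y(o) = 3 + (o - 1*(-4)) = 3 + (o + 4) = 3 + (4 + o) = 7 + o)
(T(4)*y(0))*Z(H, -5) = (-3*(7 + 0))*(-7 - 4*(-5)) = (-3*7)*(-7 + 20) = -21*13 = -273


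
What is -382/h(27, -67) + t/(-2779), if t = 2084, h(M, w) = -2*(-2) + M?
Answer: -1126182/86149 ≈ -13.072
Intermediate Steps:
h(M, w) = 4 + M
-382/h(27, -67) + t/(-2779) = -382/(4 + 27) + 2084/(-2779) = -382/31 + 2084*(-1/2779) = -382*1/31 - 2084/2779 = -382/31 - 2084/2779 = -1126182/86149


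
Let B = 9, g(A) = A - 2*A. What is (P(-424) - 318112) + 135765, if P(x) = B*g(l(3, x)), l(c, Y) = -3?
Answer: -182320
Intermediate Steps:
g(A) = -A
P(x) = 27 (P(x) = 9*(-1*(-3)) = 9*3 = 27)
(P(-424) - 318112) + 135765 = (27 - 318112) + 135765 = -318085 + 135765 = -182320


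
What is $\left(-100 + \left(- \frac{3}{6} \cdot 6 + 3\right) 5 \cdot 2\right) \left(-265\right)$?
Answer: $26500$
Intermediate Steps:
$\left(-100 + \left(- \frac{3}{6} \cdot 6 + 3\right) 5 \cdot 2\right) \left(-265\right) = \left(-100 + \left(\left(-3\right) \frac{1}{6} \cdot 6 + 3\right) 10\right) \left(-265\right) = \left(-100 + \left(\left(- \frac{1}{2}\right) 6 + 3\right) 10\right) \left(-265\right) = \left(-100 + \left(-3 + 3\right) 10\right) \left(-265\right) = \left(-100 + 0 \cdot 10\right) \left(-265\right) = \left(-100 + 0\right) \left(-265\right) = \left(-100\right) \left(-265\right) = 26500$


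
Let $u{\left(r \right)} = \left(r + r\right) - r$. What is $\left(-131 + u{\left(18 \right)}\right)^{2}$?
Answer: $12769$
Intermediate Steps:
$u{\left(r \right)} = r$ ($u{\left(r \right)} = 2 r - r = r$)
$\left(-131 + u{\left(18 \right)}\right)^{2} = \left(-131 + 18\right)^{2} = \left(-113\right)^{2} = 12769$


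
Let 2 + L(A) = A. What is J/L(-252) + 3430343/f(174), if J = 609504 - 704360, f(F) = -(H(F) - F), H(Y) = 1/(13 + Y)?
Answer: 83010380743/4132199 ≈ 20089.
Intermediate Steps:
L(A) = -2 + A
f(F) = F - 1/(13 + F) (f(F) = -(1/(13 + F) - F) = F - 1/(13 + F))
J = -94856
J/L(-252) + 3430343/f(174) = -94856/(-2 - 252) + 3430343/(((-1 + 174*(13 + 174))/(13 + 174))) = -94856/(-254) + 3430343/(((-1 + 174*187)/187)) = -94856*(-1/254) + 3430343/(((-1 + 32538)/187)) = 47428/127 + 3430343/(((1/187)*32537)) = 47428/127 + 3430343/(32537/187) = 47428/127 + 3430343*(187/32537) = 47428/127 + 641474141/32537 = 83010380743/4132199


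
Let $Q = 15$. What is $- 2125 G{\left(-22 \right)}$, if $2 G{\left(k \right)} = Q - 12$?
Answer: $- \frac{6375}{2} \approx -3187.5$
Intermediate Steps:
$G{\left(k \right)} = \frac{3}{2}$ ($G{\left(k \right)} = \frac{15 - 12}{2} = \frac{1}{2} \cdot 3 = \frac{3}{2}$)
$- 2125 G{\left(-22 \right)} = \left(-2125\right) \frac{3}{2} = - \frac{6375}{2}$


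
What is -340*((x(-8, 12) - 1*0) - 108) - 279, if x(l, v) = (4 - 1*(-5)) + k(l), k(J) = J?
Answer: 36101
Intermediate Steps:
x(l, v) = 9 + l (x(l, v) = (4 - 1*(-5)) + l = (4 + 5) + l = 9 + l)
-340*((x(-8, 12) - 1*0) - 108) - 279 = -340*(((9 - 8) - 1*0) - 108) - 279 = -340*((1 + 0) - 108) - 279 = -340*(1 - 108) - 279 = -340*(-107) - 279 = 36380 - 279 = 36101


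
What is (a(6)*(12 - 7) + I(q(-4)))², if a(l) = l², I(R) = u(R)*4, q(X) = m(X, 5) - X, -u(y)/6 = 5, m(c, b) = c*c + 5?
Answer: 3600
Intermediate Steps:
m(c, b) = 5 + c² (m(c, b) = c² + 5 = 5 + c²)
u(y) = -30 (u(y) = -6*5 = -30)
q(X) = 5 + X² - X (q(X) = (5 + X²) - X = 5 + X² - X)
I(R) = -120 (I(R) = -30*4 = -120)
(a(6)*(12 - 7) + I(q(-4)))² = (6²*(12 - 7) - 120)² = (36*5 - 120)² = (180 - 120)² = 60² = 3600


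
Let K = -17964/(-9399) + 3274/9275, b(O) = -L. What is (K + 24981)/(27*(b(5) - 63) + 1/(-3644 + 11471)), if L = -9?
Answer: -5682230261664459/331609629134875 ≈ -17.135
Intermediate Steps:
b(O) = 9 (b(O) = -1*(-9) = 9)
K = 65796142/29058575 (K = -17964*(-1/9399) + 3274*(1/9275) = 5988/3133 + 3274/9275 = 65796142/29058575 ≈ 2.2643)
(K + 24981)/(27*(b(5) - 63) + 1/(-3644 + 11471)) = (65796142/29058575 + 24981)/(27*(9 - 63) + 1/(-3644 + 11471)) = 725978058217/(29058575*(27*(-54) + 1/7827)) = 725978058217/(29058575*(-1458 + 1/7827)) = 725978058217/(29058575*(-11411765/7827)) = (725978058217/29058575)*(-7827/11411765) = -5682230261664459/331609629134875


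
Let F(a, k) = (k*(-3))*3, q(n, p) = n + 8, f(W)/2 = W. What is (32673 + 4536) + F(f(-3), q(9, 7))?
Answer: 37056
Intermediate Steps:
f(W) = 2*W
q(n, p) = 8 + n
F(a, k) = -9*k (F(a, k) = -3*k*3 = -9*k)
(32673 + 4536) + F(f(-3), q(9, 7)) = (32673 + 4536) - 9*(8 + 9) = 37209 - 9*17 = 37209 - 153 = 37056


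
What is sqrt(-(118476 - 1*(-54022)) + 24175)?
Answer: 7*I*sqrt(3027) ≈ 385.13*I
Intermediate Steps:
sqrt(-(118476 - 1*(-54022)) + 24175) = sqrt(-(118476 + 54022) + 24175) = sqrt(-1*172498 + 24175) = sqrt(-172498 + 24175) = sqrt(-148323) = 7*I*sqrt(3027)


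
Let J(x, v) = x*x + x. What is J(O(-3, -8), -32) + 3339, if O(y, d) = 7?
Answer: 3395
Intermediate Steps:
J(x, v) = x + x² (J(x, v) = x² + x = x + x²)
J(O(-3, -8), -32) + 3339 = 7*(1 + 7) + 3339 = 7*8 + 3339 = 56 + 3339 = 3395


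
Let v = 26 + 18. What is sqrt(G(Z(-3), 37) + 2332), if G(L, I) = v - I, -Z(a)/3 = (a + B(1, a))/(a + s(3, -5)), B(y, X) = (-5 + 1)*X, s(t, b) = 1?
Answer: sqrt(2339) ≈ 48.363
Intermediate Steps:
v = 44
B(y, X) = -4*X
Z(a) = 9*a/(1 + a) (Z(a) = -3*(a - 4*a)/(a + 1) = -3*(-3*a)/(1 + a) = -(-9)*a/(1 + a) = 9*a/(1 + a))
G(L, I) = 44 - I
sqrt(G(Z(-3), 37) + 2332) = sqrt((44 - 1*37) + 2332) = sqrt((44 - 37) + 2332) = sqrt(7 + 2332) = sqrt(2339)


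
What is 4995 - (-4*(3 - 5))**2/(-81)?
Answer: 404659/81 ≈ 4995.8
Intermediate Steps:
4995 - (-4*(3 - 5))**2/(-81) = 4995 - (-4*(-2))**2*(-1)/81 = 4995 - 8**2*(-1)/81 = 4995 - 64*(-1)/81 = 4995 - 1*(-64/81) = 4995 + 64/81 = 404659/81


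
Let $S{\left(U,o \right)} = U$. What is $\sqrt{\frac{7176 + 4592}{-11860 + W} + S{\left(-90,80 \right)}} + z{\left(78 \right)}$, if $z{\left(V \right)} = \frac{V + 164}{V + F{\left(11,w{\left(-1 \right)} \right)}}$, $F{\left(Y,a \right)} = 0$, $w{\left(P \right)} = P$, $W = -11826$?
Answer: $\frac{121}{39} + \frac{23 i \sqrt{23993918}}{11843} \approx 3.1026 + 9.513 i$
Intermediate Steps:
$z{\left(V \right)} = \frac{164 + V}{V}$ ($z{\left(V \right)} = \frac{V + 164}{V + 0} = \frac{164 + V}{V}$)
$\sqrt{\frac{7176 + 4592}{-11860 + W} + S{\left(-90,80 \right)}} + z{\left(78 \right)} = \sqrt{\frac{7176 + 4592}{-11860 - 11826} - 90} + \frac{164 + 78}{78} = \sqrt{\frac{11768}{-23686} - 90} + \frac{1}{78} \cdot 242 = \sqrt{11768 \left(- \frac{1}{23686}\right) - 90} + \frac{121}{39} = \sqrt{- \frac{5884}{11843} - 90} + \frac{121}{39} = \sqrt{- \frac{1071754}{11843}} + \frac{121}{39} = \frac{23 i \sqrt{23993918}}{11843} + \frac{121}{39} = \frac{121}{39} + \frac{23 i \sqrt{23993918}}{11843}$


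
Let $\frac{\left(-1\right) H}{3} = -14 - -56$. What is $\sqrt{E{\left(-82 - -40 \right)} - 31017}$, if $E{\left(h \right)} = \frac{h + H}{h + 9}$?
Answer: $\frac{i \sqrt{3752441}}{11} \approx 176.1 i$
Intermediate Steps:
$H = -126$ ($H = - 3 \left(-14 - -56\right) = - 3 \left(-14 + 56\right) = \left(-3\right) 42 = -126$)
$E{\left(h \right)} = \frac{-126 + h}{9 + h}$ ($E{\left(h \right)} = \frac{h - 126}{h + 9} = \frac{-126 + h}{9 + h}$)
$\sqrt{E{\left(-82 - -40 \right)} - 31017} = \sqrt{\frac{-126 - 42}{9 - 42} - 31017} = \sqrt{\frac{1}{-33} \left(-168\right) - 31017} = \sqrt{\left(- \frac{1}{33}\right) \left(-168\right) - 31017} = \sqrt{\frac{56}{11} - 31017} = \sqrt{- \frac{341131}{11}} = \frac{i \sqrt{3752441}}{11}$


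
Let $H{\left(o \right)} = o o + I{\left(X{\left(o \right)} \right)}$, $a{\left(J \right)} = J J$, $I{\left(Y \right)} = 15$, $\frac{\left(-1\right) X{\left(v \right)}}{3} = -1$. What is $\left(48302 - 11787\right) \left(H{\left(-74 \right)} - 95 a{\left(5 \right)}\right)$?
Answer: $113780740$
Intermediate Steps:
$X{\left(v \right)} = 3$ ($X{\left(v \right)} = \left(-3\right) \left(-1\right) = 3$)
$a{\left(J \right)} = J^{2}$
$H{\left(o \right)} = 15 + o^{2}$ ($H{\left(o \right)} = o o + 15 = o^{2} + 15 = 15 + o^{2}$)
$\left(48302 - 11787\right) \left(H{\left(-74 \right)} - 95 a{\left(5 \right)}\right) = \left(48302 - 11787\right) \left(\left(15 + \left(-74\right)^{2}\right) - 95 \cdot 5^{2}\right) = 36515 \left(\left(15 + 5476\right) - 2375\right) = 36515 \left(5491 - 2375\right) = 36515 \cdot 3116 = 113780740$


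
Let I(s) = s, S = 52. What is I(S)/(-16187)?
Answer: -52/16187 ≈ -0.0032125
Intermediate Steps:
I(S)/(-16187) = 52/(-16187) = 52*(-1/16187) = -52/16187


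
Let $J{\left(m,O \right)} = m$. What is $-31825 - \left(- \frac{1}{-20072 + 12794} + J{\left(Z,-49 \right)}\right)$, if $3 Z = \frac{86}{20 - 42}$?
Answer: $- \frac{849247181}{26686} \approx -31824.0$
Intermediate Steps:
$Z = - \frac{43}{33}$ ($Z = \frac{86 \frac{1}{20 - 42}}{3} = \frac{86 \frac{1}{-22}}{3} = \frac{86 \left(- \frac{1}{22}\right)}{3} = \frac{1}{3} \left(- \frac{43}{11}\right) = - \frac{43}{33} \approx -1.303$)
$-31825 - \left(- \frac{1}{-20072 + 12794} + J{\left(Z,-49 \right)}\right) = -31825 + \left(\frac{1}{-20072 + 12794} - - \frac{43}{33}\right) = -31825 + \left(\frac{1}{-7278} + \frac{43}{33}\right) = -31825 + \left(- \frac{1}{7278} + \frac{43}{33}\right) = -31825 + \frac{34769}{26686} = - \frac{849247181}{26686}$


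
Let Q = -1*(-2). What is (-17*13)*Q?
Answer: -442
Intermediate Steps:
Q = 2
(-17*13)*Q = -17*13*2 = -221*2 = -442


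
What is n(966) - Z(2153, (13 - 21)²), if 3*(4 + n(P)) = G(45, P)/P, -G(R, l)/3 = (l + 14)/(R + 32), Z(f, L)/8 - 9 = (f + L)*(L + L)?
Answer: -1723145566/759 ≈ -2.2703e+6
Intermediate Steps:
Z(f, L) = 72 + 16*L*(L + f) (Z(f, L) = 72 + 8*((f + L)*(L + L)) = 72 + 8*((L + f)*(2*L)) = 72 + 8*(2*L*(L + f)) = 72 + 16*L*(L + f))
G(R, l) = -3*(14 + l)/(32 + R) (G(R, l) = -3*(l + 14)/(R + 32) = -3*(14 + l)/(32 + R))
n(P) = -4 + (-6/11 - 3*P/77)/(3*P) (n(P) = -4 + ((3*(-14 - P)/(32 + 45))/P)/3 = -4 + ((3*(-14 - P)/77)/P)/3 = -4 + ((3*(1/77)*(-14 - P))/P)/3 = -4 + ((-6/11 - 3*P/77)/P)/3 = -4 + (-6/11 - 3*P/77)/(3*P))
n(966) - Z(2153, (13 - 21)²) = (1/77)*(-14 - 309*966)/966 - (72 + 16*((13 - 21)²)² + 16*(13 - 21)²*2153) = (1/77)*(1/966)*(-14 - 298494) - (72 + 16*((-8)²)² + 16*(-8)²*2153) = (1/77)*(1/966)*(-298508) - (72 + 16*64² + 16*64*2153) = -3046/759 - (72 + 16*4096 + 2204672) = -3046/759 - (72 + 65536 + 2204672) = -3046/759 - 1*2270280 = -3046/759 - 2270280 = -1723145566/759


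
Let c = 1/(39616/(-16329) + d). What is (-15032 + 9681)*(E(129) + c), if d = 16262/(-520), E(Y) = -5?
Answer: 3850589419085/143071259 ≈ 26914.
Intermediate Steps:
d = -8131/260 (d = 16262*(-1/520) = -8131/260 ≈ -31.273)
c = -4245540/143071259 (c = 1/(39616/(-16329) - 8131/260) = 1/(39616*(-1/16329) - 8131/260) = 1/(-39616/16329 - 8131/260) = 1/(-143071259/4245540) = -4245540/143071259 ≈ -0.029674)
(-15032 + 9681)*(E(129) + c) = (-15032 + 9681)*(-5 - 4245540/143071259) = -5351*(-719601835/143071259) = 3850589419085/143071259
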